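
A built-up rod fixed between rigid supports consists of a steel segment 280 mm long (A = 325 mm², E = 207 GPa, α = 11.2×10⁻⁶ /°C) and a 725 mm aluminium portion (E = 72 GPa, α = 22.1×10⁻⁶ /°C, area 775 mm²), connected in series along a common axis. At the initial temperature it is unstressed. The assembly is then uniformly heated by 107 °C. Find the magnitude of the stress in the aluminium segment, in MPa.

With the walls removed the bar would change length by δ_free = Σ αᵢΔT Lᵢ = 11.2×10⁻⁶×107×280 + 22.1×10⁻⁶×107×725 = 2.05 mm.
The rigid supports impose zero overall length change; the single axial force P common to all segments must satisfy P Σ Lᵢ/(AᵢEᵢ) = δ_free.
Σ Lᵢ/(AᵢEᵢ) = 280/(325×207×10³) + 725/(775×72×10³) = 1.715×10⁻⁵ mm/N.
Hence P = δ_free / Σ(L/AE) = 2.05/1.715×10⁻⁵ = 119.5 kN (compressive).
σ_{aluminium} = P / A = 119500 / 775 = 154.2 MPa.

σ ≈ 154 MPa (compressive)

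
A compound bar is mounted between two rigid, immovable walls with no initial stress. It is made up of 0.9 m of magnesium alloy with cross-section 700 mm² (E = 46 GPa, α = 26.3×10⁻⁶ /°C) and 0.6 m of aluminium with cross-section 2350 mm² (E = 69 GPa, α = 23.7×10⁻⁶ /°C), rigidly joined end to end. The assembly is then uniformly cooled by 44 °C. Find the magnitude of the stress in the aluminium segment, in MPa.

If the supports were absent, the total length change would be Σ αᵢΔT Lᵢ = 26.3×10⁻⁶×44×900 + 23.7×10⁻⁶×44×600 = 1.667 mm.
Since the ends are fixed, an axial force P builds up, equal in every segment, with P · Σ Lᵢ/(AᵢEᵢ) = δ_free.
Σ Lᵢ/(AᵢEᵢ) = 900/(700×46×10³) + 600/(2350×69×10³) = 3.165×10⁻⁵ mm/N.
So P = 1.667 / 3.165×10⁻⁵ = 52.67 kN, tensile.
σ_{aluminium} = P / A = 52670 / 2350 = 22.41 MPa.

σ ≈ 22.4 MPa (tensile)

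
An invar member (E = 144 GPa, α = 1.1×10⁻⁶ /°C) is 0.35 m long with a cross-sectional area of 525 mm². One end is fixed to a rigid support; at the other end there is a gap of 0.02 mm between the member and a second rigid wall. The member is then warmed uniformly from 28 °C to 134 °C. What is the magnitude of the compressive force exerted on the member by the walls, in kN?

If the wall were absent the member would grow by αΔT L = 1.1×10⁻⁶ × 106 × 350 = 0.04081 mm.
The gap closes (δ_free > 0.02 mm) and the wall then resists a further 0.04081 − 0.02 = 0.02081 mm of expansion.
So σ = E(δ_free − g)/L = 144×10³ × 0.02081/350 = 8.562 MPa.
P = σA = 8.562 × 525 = 4.495 kN.

P ≈ 4.49 kN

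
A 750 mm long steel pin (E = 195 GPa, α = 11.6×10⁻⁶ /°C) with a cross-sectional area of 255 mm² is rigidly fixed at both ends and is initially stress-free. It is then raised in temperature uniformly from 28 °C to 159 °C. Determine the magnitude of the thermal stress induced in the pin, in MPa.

The supports are rigid, so the total axial strain is zero. The restrained thermal strain is ε = αΔT = 11.6×10⁻⁶ × 131 = 1519.6×10⁻⁶.
σ = EαΔT = 195×10³ × 11.6×10⁻⁶ × 131 = 296.3 MPa (compressive; the pin is trying to expand).

σ ≈ 296 MPa (compressive)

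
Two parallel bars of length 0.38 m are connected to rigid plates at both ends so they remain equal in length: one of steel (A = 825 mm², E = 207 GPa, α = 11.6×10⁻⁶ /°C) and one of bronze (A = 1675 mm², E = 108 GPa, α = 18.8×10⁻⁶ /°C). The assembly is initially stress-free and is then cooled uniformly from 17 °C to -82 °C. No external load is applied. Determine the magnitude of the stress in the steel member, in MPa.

The bronze has the larger α, so on cooling it would change length more than the steel if both were free. The rigid plates force a common final length, so the bronze is put into tension and the steel into compression, with equal and opposite forces P (no external load).
Equating the net (thermal + elastic) strains gives |α₁ − α₂|·ΔT = P·[1/(A₁E₁) + 1/(A₂E₂)].
|α₁ − α₂|·ΔT = 7.2×10⁻⁶ × 99 = 0.0007128.
1/(A₁E₁) + 1/(A₂E₂) = 1/(825×207×10³) + 1/(1675×108×10³) = 1.138×10⁻⁸ N⁻¹.
P = 0.0007128 / 1.138×10⁻⁸ = 62620 N = 62.62 kN.
σ_{steel} = P/A₁ = 62620/825 = 75.9 MPa, compressive.

σ ≈ 75.9 MPa (compressive)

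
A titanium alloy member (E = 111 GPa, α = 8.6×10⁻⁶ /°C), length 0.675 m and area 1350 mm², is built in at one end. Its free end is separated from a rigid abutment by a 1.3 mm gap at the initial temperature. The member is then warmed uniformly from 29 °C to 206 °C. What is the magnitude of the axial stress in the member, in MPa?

σ ≈ 0 MPa

Unrestrained expansion: δ_free = αΔT L = 8.6×10⁻⁶ × 177 × 675 = 1.027 mm.
This is smaller than the 1.3 mm clearance, so the member expands freely without reaching the stop — the stress is zero.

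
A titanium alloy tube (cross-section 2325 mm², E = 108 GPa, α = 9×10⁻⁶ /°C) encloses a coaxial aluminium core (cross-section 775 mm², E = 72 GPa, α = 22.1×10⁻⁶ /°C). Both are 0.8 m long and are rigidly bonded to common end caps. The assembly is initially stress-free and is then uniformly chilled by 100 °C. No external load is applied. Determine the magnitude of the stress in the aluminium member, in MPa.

σ ≈ 77.2 MPa (tensile)

Both members must finish at the same length. With the larger α, the aluminium tends to over-contract; the plates restrain it, putting the aluminium in tension and the titanium alloy in compression. With no external load the two internal forces are equal and opposite, magnitude P.
Equating the net (thermal + elastic) strains gives |α₁ − α₂|·ΔT = P·[1/(A₁E₁) + 1/(A₂E₂)].
|α₁ − α₂|·ΔT = 13.1×10⁻⁶ × 100 = 0.00131.
1/(A₁E₁) + 1/(A₂E₂) = 1/(2325×108×10³) + 1/(775×72×10³) = 2.19×10⁻⁸ N⁻¹.
P = 0.00131 / 2.19×10⁻⁸ = 59810 N = 59.81 kN.
σ_{aluminium} = P/A₂ = 59810/775 = 77.17 MPa, tensile.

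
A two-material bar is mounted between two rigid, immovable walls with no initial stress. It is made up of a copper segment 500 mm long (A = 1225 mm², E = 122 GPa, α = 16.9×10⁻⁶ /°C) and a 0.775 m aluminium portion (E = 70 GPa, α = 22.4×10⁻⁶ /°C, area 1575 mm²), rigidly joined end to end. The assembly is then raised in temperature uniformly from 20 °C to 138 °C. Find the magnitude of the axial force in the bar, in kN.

With the walls removed the bar would change length by δ_free = Σ αᵢΔT Lᵢ = 16.9×10⁻⁶×118×500 + 22.4×10⁻⁶×118×775 = 3.046 mm.
Since the ends are fixed, an axial force P builds up, equal in every segment, with P · Σ Lᵢ/(AᵢEᵢ) = δ_free.
Σ Lᵢ/(AᵢEᵢ) = 500/(1225×122×10³) + 775/(1575×70×10³) = 1.038×10⁻⁵ mm/N.
Hence P = δ_free / Σ(L/AE) = 3.046/1.038×10⁻⁵ = 293.5 kN (compressive).

P ≈ 294 kN (compressive)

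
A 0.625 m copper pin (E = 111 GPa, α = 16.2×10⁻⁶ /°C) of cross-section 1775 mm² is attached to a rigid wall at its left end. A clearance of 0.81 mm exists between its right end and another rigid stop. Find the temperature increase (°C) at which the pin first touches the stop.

ΔT ≈ 80 °C

Contact occurs when the free expansion equals the gap: αΔT L = 0.81 mm.
ΔT = 0.81 / (16.2×10⁻⁶ × 625) = 80 °C.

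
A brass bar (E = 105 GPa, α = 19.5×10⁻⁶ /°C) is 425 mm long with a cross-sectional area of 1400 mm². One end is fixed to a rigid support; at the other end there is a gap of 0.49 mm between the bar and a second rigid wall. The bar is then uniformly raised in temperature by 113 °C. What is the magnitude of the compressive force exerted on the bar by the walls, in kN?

Unrestrained expansion: δ_free = αΔT L = 19.5×10⁻⁶ × 113 × 425 = 0.9365 mm.
This exceeds the 0.49 mm gap, so the wall pushes back. The portion of expansion that must be recovered elastically is δ_free − gap = 0.9365 − 0.49 = 0.4465 mm.
Compatibility: PL/(AE) = 0.4465 mm, so σ = P/A = E × (0.4465/425) = 110.3 MPa.
Force on the wall = σA = 110.3 × 1400 mm² = 154.4 kN.

P ≈ 154 kN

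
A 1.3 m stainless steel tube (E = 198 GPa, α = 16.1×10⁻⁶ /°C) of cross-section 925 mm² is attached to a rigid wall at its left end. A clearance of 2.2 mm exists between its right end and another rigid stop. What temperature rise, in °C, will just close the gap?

The gap closes when αΔT L = 2.2 mm, since the tube is still unstressed at that instant.
So ΔT = g/(αL) = 2.2/(16.1×10⁻⁶ × 1300) = 105.1 °C.

ΔT ≈ 105 °C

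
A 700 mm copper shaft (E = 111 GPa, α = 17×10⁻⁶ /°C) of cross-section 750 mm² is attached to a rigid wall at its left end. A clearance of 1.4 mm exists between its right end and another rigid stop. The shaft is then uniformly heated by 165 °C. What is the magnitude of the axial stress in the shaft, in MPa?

If the wall were absent the shaft would grow by αΔT L = 17×10⁻⁶ × 165 × 700 = 1.963 mm.
After closing the 1.4 mm clearance, 1.963 − 1.4 = 0.5635 mm of expansion remains to be suppressed by the wall.
That suppressed elongation corresponds to σ = E·Δ/L = 111×10³ × 0.5635/700 = 89.35 MPa.

σ ≈ 89.4 MPa (compressive)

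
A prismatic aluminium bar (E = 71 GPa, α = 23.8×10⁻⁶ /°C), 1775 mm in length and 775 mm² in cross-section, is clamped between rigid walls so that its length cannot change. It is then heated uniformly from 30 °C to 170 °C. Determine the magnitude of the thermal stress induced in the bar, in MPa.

σ ≈ 237 MPa (compressive)

Because both ends are immovable the net strain is zero, and the suppressed thermal strain is αΔT = 23.8×10⁻⁶ × 140 = 3332×10⁻⁶.
Hence σ = E·αΔT = 71×10³ × 3332×10⁻⁶ = 236.6 MPa, compressive.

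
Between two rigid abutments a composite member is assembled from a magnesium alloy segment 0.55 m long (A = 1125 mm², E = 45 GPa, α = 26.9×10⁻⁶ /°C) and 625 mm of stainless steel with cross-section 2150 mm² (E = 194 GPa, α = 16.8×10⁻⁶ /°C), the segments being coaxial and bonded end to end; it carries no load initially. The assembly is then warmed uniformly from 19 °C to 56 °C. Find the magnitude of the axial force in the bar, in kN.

P ≈ 75.7 kN (compressive)

If the supports were absent, the total length change would be Σ αᵢΔT Lᵢ = 26.9×10⁻⁶×37×550 + 16.8×10⁻⁶×37×625 = 0.9359 mm.
Since the ends are fixed, an axial force P builds up, equal in every segment, with P · Σ Lᵢ/(AᵢEᵢ) = δ_free.
Σ Lᵢ/(AᵢEᵢ) = 550/(1125×45×10³) + 625/(2150×194×10³) = 1.236×10⁻⁵ mm/N.
So P = 0.9359 / 1.236×10⁻⁵ = 75.71 kN, compressive.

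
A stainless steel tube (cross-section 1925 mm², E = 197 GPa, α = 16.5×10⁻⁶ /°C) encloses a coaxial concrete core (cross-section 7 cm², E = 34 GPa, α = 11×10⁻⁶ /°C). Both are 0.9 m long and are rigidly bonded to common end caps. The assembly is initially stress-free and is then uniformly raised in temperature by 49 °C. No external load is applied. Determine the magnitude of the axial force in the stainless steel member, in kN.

P ≈ 6.04 kN (compressive in the stainless steel)

The stainless steel has the larger α, so on heating it would change length more than the concrete if both were free. The rigid plates force a common final length, so the stainless steel is put into compression and the concrete into tension, with equal and opposite forces P (no external load).
Compatibility of the two members (thermal + elastic change equal): (α₁ − α₂)ΔT = P·[1/(A₁E₁) + 1/(A₂E₂)].
|α₁ − α₂|·ΔT = 5.5×10⁻⁶ × 49 = 0.0002695.
1/(A₁E₁) + 1/(A₂E₂) = 1/(1925×197×10³) + 1/(700×34×10³) = 4.465×10⁻⁸ N⁻¹.
P = 0.0002695 / 4.465×10⁻⁸ = 6035 N = 6.035 kN.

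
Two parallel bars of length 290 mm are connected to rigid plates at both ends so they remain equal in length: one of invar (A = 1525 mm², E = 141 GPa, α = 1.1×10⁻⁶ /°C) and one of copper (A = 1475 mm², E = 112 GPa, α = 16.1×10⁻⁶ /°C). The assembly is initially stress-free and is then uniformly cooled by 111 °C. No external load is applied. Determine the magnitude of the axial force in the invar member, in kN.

P ≈ 156 kN (compressive in the invar)

Equilibrium of a rigid end plate with no external load gives equal and opposite internal forces ±P in the two members. Since α_{copper} > α_{invar}, cooling drives the copper into tension and the invar into compression.
Compatibility of the two members (thermal + elastic change equal): (α₁ − α₂)ΔT = P·[1/(A₁E₁) + 1/(A₂E₂)].
|α₁ − α₂|·ΔT = 15×10⁻⁶ × 111 = 0.001665.
1/(A₁E₁) + 1/(A₂E₂) = 1/(1525×141×10³) + 1/(1475×112×10³) = 1.07×10⁻⁸ N⁻¹.
So P = 0.001665 / 1.07×10⁻⁸ = 155.6 kN.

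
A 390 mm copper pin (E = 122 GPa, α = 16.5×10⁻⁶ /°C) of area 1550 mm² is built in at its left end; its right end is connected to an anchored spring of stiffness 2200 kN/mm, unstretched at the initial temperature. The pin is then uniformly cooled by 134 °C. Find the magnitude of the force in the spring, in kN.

If the spring were absent the pin would shorten by αΔT L = 16.5×10⁻⁶ × 134 × 390 = 0.8623 mm.
With a force P in the spring, the elastic change of the pin is PL/(AE) and that of the spring is P/k; compatibility requires their sum to equal δ_free.
So P = δ_free / [L/(AE) + 1/k] = 0.8623 / [ 390/(1550×122×10³) + 1/(2200×10³) ].
P = 0.8623 / 2.517×10⁻⁶ = 342600 N.

P ≈ 343 kN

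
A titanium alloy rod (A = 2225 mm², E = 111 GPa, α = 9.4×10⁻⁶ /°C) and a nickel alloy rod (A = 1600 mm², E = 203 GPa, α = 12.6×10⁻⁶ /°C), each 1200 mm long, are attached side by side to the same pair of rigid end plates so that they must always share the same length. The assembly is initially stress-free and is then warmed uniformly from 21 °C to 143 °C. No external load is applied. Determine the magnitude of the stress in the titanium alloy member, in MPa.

The nickel alloy has the larger α, so on heating it would change length more than the titanium alloy if both were free. The rigid plates force a common final length, so the nickel alloy is put into compression and the titanium alloy into tension, with equal and opposite forces P (no external load).
Equating the net (thermal + elastic) strains gives |α₁ − α₂|·ΔT = P·[1/(A₁E₁) + 1/(A₂E₂)].
|α₁ − α₂|·ΔT = 3.2×10⁻⁶ × 122 = 0.0003904.
1/(A₁E₁) + 1/(A₂E₂) = 1/(2225×111×10³) + 1/(1600×203×10³) = 7.128×10⁻⁹ N⁻¹.
So P = 0.0003904 / 7.128×10⁻⁹ = 54.77 kN.
σ_{titanium alloy} = P/A₁ = 54770/2225 = 24.62 MPa, tensile.

σ ≈ 24.6 MPa (tensile)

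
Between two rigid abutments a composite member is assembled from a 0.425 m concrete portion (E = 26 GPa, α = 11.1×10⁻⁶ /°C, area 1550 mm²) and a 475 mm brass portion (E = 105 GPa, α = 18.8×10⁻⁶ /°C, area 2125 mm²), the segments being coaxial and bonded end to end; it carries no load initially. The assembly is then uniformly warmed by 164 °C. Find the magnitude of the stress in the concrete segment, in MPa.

σ ≈ 114 MPa (compressive)

Free thermal expansion of the whole bar: Σ αᵢΔT Lᵢ = 11.1×10⁻⁶×164×425 + 18.8×10⁻⁶×164×475 = 2.238 mm.
The walls prevent any net length change, so an axial force P (same in every segment) develops. Compatibility: P · Σ Lᵢ/(AᵢEᵢ) = δ_free.
Σ Lᵢ/(AᵢEᵢ) = 425/(1550×26×10³) + 475/(2125×105×10³) = 1.267×10⁻⁵ mm/N.
P = 2.238 / 1.267×10⁻⁵ = 176600 N = 176.6 kN, compressive.
σ_{concrete} = P / A = 176600 / 1550 = 113.9 MPa.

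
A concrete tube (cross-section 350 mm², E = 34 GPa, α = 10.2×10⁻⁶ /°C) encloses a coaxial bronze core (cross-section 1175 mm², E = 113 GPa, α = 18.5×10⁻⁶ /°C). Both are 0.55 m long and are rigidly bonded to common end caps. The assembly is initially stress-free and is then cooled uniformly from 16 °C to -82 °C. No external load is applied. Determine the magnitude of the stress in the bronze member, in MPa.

σ ≈ 7.56 MPa (tensile)

The bronze has the larger α, so on cooling it would change length more than the concrete if both were free. The rigid plates force a common final length, so the bronze is put into tension and the concrete into compression, with equal and opposite forces P (no external load).
Setting the final lengths equal and cancelling L: (α₁ − α₂)ΔT = P/(A₁E₁) + P/(A₂E₂).
|α₁ − α₂|·ΔT = 8.3×10⁻⁶ × 98 = 0.0008134.
1/(A₁E₁) + 1/(A₂E₂) = 1/(350×34×10³) + 1/(1175×113×10³) = 9.157×10⁻⁸ N⁻¹.
So P = 0.0008134 / 9.157×10⁻⁸ = 8.883 kN.
σ_{bronze} = P/A₂ = 8883/1175 = 7.56 MPa, tensile.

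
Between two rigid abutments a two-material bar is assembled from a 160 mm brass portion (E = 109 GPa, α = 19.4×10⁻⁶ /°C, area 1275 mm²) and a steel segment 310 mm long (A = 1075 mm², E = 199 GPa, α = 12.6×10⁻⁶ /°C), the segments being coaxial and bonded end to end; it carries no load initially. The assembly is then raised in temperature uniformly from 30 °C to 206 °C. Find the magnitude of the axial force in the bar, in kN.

P ≈ 474 kN (compressive)

Free thermal expansion of the whole bar: Σ αᵢΔT Lᵢ = 19.4×10⁻⁶×176×160 + 12.6×10⁻⁶×176×310 = 1.234 mm.
The rigid supports impose zero overall length change; the single axial force P common to all segments must satisfy P Σ Lᵢ/(AᵢEᵢ) = δ_free.
Σ Lᵢ/(AᵢEᵢ) = 160/(1275×109×10³) + 310/(1075×199×10³) = 2.6×10⁻⁶ mm/N.
So P = 1.234 / 2.6×10⁻⁶ = 474.5 kN, compressive.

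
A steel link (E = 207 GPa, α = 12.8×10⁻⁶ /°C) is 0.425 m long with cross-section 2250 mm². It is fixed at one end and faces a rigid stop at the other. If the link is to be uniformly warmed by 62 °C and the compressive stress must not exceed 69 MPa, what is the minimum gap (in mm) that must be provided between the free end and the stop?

g ≈ 0.196 mm

Free expansion if unrestrained: δ_free = αΔT L = 12.8×10⁻⁶ × 62 × 425 = 0.3373 mm.
At the allowable stress the elastic shortening the wall may impose is σL/E = 69 × 425 / (207×10³) = 0.1417 mm.
So the gap has to take up the difference, g_min = δ_free − σL/E = 0.3373 − 0.1417 = 0.1956 mm.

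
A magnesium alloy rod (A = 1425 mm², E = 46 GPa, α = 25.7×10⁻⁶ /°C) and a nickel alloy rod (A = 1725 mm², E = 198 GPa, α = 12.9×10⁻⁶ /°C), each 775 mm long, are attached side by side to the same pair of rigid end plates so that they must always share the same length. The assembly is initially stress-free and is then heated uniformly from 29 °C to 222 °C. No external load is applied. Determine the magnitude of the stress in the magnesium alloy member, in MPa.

σ ≈ 95.3 MPa (compressive)

Equilibrium of a rigid end plate with no external load gives equal and opposite internal forces ±P in the two members. Since α_{magnesium alloy} > α_{nickel alloy}, heating drives the magnesium alloy into compression and the nickel alloy into tension.
Setting the final lengths equal and cancelling L: (α₁ − α₂)ΔT = P/(A₁E₁) + P/(A₂E₂).
|α₁ − α₂|·ΔT = 12.8×10⁻⁶ × 193 = 0.00247.
1/(A₁E₁) + 1/(A₂E₂) = 1/(1425×46×10³) + 1/(1725×198×10³) = 1.818×10⁻⁸ N⁻¹.
So P = 0.00247 / 1.818×10⁻⁸ = 135.9 kN.
σ_{magnesium alloy} = P/A₁ = 135900/1425 = 95.34 MPa, compressive.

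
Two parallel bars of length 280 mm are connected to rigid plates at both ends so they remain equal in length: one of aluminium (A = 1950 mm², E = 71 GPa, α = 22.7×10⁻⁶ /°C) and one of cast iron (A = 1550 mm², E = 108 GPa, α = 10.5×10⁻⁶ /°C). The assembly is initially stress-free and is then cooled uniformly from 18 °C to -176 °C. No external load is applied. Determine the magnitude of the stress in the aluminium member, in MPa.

σ ≈ 92 MPa (tensile)

The aluminium has the larger α, so on cooling it would change length more than the cast iron if both were free. The rigid plates force a common final length, so the aluminium is put into tension and the cast iron into compression, with equal and opposite forces P (no external load).
Setting the final lengths equal and cancelling L: (α₁ − α₂)ΔT = P/(A₁E₁) + P/(A₂E₂).
|α₁ − α₂|·ΔT = 12.2×10⁻⁶ × 194 = 0.002367.
1/(A₁E₁) + 1/(A₂E₂) = 1/(1950×71×10³) + 1/(1550×108×10³) = 1.32×10⁻⁸ N⁻¹.
So P = 0.002367 / 1.32×10⁻⁸ = 179.4 kN.
σ_{aluminium} = P/A₁ = 179400/1950 = 91.97 MPa, tensile.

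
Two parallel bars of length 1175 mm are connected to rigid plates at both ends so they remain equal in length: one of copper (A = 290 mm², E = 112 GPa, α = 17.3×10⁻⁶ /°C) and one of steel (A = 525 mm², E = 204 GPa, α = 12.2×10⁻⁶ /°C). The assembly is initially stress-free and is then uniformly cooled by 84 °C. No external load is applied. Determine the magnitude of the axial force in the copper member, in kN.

P ≈ 10.7 kN (tensile in the copper)

Equilibrium of a rigid end plate with no external load gives equal and opposite internal forces ±P in the two members. Since α_{copper} > α_{steel}, cooling drives the copper into tension and the steel into compression.
Setting the final lengths equal and cancelling L: (α₁ − α₂)ΔT = P/(A₁E₁) + P/(A₂E₂).
|α₁ − α₂|·ΔT = 5.1×10⁻⁶ × 84 = 0.0004284.
1/(A₁E₁) + 1/(A₂E₂) = 1/(290×112×10³) + 1/(525×204×10³) = 4.013×10⁻⁸ N⁻¹.
So P = 0.0004284 / 4.013×10⁻⁸ = 10.68 kN.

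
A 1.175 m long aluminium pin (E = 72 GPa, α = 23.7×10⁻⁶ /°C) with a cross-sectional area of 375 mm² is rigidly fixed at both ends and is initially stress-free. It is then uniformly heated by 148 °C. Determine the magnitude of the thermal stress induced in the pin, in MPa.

σ ≈ 253 MPa (compressive)

With length fixed, the mechanical strain must cancel the thermal strain αΔT = 23.7×10⁻⁶ × 148 = 3507.6×10⁻⁶.
The stress required to suppress this strain is σ = Eε = 72×10³ × 3507.6×10⁻⁶ = 252.5 MPa, compressive since the pin is trying to expand.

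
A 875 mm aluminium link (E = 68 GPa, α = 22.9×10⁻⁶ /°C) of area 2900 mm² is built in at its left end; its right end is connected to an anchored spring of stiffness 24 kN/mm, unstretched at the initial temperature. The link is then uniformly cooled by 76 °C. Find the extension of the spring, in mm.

The unrestrained thermal change is αΔT L = 22.9×10⁻⁶ × 76 × 875 = 1.523 mm.
With a force P in the spring, the elastic change of the link is PL/(AE) and that of the spring is P/k; compatibility requires their sum to equal δ_free.
P [ L/(AE) + 1/k ] = δ_free → P [ 875/(2900×68×10³) + 1/(24×10³) ] = 1.523.
P = 1.523 / 4.61×10⁻⁵ = 33030 N.
Spring extension = P/k = 33030/(24×10³) = 1.376 mm.

δ ≈ 1.38 mm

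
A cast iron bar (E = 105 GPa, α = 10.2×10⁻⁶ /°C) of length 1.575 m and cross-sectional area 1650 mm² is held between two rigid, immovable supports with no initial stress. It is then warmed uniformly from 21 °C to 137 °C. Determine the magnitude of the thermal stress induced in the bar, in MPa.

The supports are rigid, so the total axial strain is zero. The restrained thermal strain is ε = αΔT = 10.2×10⁻⁶ × 116 = 1183.2×10⁻⁶.
The stress required to suppress this strain is σ = Eε = 105×10³ × 1183.2×10⁻⁶ = 124.2 MPa, compressive since the bar is trying to expand.

σ ≈ 124 MPa (compressive)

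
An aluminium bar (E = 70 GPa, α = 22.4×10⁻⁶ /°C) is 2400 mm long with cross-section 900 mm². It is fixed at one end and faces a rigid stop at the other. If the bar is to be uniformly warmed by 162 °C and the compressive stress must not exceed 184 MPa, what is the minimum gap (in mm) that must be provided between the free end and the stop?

With no wall the bar would lengthen by αΔT L = 22.4×10⁻⁶ × 162 × 2400 = 8.709 mm.
At the allowable stress the elastic shortening the wall may impose is σL/E = 184 × 2400 / (70×10³) = 6.309 mm.
So the gap has to take up the difference, g_min = δ_free − σL/E = 8.709 − 6.309 = 2.401 mm.

g ≈ 2.4 mm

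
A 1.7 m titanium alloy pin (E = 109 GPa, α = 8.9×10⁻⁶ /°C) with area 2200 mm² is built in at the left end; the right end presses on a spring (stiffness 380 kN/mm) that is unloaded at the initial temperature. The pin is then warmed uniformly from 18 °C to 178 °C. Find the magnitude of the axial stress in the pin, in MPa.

The unrestrained thermal change is αΔT L = 8.9×10⁻⁶ × 160 × 1700 = 2.421 mm.
Let P be the compressive force at the spring. The pin shortens elastically by PL/(AE) and the spring compresses by P/k; together these equal δ_free.
So P = δ_free / [L/(AE) + 1/k] = 2.421 / [ 1700/(2200×109×10³) + 1/(380×10³) ].
P = 2.421 / 9.721×10⁻⁶ = 249000 N.
σ = P/A = 249000/2200 = 113.2 MPa.

σ ≈ 113 MPa (compressive)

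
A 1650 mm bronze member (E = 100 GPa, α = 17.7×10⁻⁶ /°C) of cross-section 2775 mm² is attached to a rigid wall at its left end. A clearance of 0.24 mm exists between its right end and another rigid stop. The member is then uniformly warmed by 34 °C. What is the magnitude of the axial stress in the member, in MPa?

σ ≈ 45.6 MPa (compressive)

If the wall were absent the member would grow by αΔT L = 17.7×10⁻⁶ × 34 × 1650 = 0.993 mm.
After closing the 0.24 mm clearance, 0.993 − 0.24 = 0.753 mm of expansion remains to be suppressed by the wall.
Compatibility: PL/(AE) = 0.753 mm, so σ = P/A = E × (0.753/1650) = 45.63 MPa.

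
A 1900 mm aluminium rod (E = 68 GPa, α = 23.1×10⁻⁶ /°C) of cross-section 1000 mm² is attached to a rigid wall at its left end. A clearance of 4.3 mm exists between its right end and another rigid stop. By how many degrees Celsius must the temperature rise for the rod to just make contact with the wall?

ΔT ≈ 98 °C

The gap closes when αΔT L = 4.3 mm, since the rod is still unstressed at that instant.
ΔT = 4.3 / (23.1×10⁻⁶ × 1900) = 97.97 °C.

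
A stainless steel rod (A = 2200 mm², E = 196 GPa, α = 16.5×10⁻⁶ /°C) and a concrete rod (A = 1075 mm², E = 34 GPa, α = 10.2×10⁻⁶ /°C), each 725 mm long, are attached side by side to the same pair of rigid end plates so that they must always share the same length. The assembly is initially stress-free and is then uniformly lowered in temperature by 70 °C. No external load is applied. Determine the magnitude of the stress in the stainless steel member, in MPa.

σ ≈ 6.75 MPa (tensile)

The stainless steel has the larger α, so on cooling it would change length more than the concrete if both were free. The rigid plates force a common final length, so the stainless steel is put into tension and the concrete into compression, with equal and opposite forces P (no external load).
Compatibility of the two members (thermal + elastic change equal): (α₁ − α₂)ΔT = P·[1/(A₁E₁) + 1/(A₂E₂)].
|α₁ − α₂|·ΔT = 6.3×10⁻⁶ × 70 = 0.000441.
1/(A₁E₁) + 1/(A₂E₂) = 1/(2200×196×10³) + 1/(1075×34×10³) = 2.968×10⁻⁸ N⁻¹.
So P = 0.000441 / 2.968×10⁻⁸ = 14.86 kN.
σ_{stainless steel} = P/A₁ = 14860/2200 = 6.754 MPa, tensile.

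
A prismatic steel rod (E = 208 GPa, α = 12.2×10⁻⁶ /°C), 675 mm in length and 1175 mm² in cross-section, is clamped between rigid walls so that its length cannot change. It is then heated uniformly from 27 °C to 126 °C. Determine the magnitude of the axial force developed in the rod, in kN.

P ≈ 295 kN (compressive)

Full restraint means ε = 0, so the stress is σ = EαΔT = 208×10³ × 12.2×10⁻⁶ × 99 = 251.2 MPa.
P = AEαΔT = 1175 × 208×10³ × 12.2×10⁻⁶ × 99 = 295.2 kN (compressive).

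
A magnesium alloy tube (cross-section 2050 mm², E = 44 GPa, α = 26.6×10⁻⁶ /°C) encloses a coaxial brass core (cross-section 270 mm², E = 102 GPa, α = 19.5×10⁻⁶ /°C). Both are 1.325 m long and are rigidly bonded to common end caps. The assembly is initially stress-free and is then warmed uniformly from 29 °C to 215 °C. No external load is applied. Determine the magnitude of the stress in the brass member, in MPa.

The magnesium alloy has the larger α, so on heating it would change length more than the brass if both were free. The rigid plates force a common final length, so the magnesium alloy is put into compression and the brass into tension, with equal and opposite forces P (no external load).
Equating the net (thermal + elastic) strains gives |α₁ − α₂|·ΔT = P·[1/(A₁E₁) + 1/(A₂E₂)].
|α₁ − α₂|·ΔT = 7.1×10⁻⁶ × 186 = 0.001321.
1/(A₁E₁) + 1/(A₂E₂) = 1/(2050×44×10³) + 1/(270×102×10³) = 4.74×10⁻⁸ N⁻¹.
So P = 0.001321 / 4.74×10⁻⁸ = 27.86 kN.
σ_{brass} = P/A₂ = 27860/270 = 103.2 MPa, tensile.

σ ≈ 103 MPa (tensile)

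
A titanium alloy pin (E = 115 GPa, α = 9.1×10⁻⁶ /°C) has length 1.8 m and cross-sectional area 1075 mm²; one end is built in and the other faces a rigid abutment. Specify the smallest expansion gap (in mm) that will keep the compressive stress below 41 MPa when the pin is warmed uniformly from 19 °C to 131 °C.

With no wall the pin would lengthen by αΔT L = 9.1×10⁻⁶ × 112 × 1800 = 1.835 mm.
A stress of 41 MPa corresponds to the wall pushing the pin back by σL/E = 41×1800/(115×10³) = 0.6417 mm.
So the gap has to take up the difference, g_min = δ_free − σL/E = 1.835 − 0.6417 = 1.193 mm.

g ≈ 1.19 mm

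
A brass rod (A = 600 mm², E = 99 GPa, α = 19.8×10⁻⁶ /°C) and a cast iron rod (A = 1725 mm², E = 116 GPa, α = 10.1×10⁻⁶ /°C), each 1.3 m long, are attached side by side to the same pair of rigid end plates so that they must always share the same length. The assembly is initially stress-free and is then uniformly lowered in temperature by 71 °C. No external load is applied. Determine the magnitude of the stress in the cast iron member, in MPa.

σ ≈ 18.3 MPa (compressive)

Equilibrium of a rigid end plate with no external load gives equal and opposite internal forces ±P in the two members. Since α_{brass} > α_{cast iron}, cooling drives the brass into tension and the cast iron into compression.
Equating the net (thermal + elastic) strains gives |α₁ − α₂|·ΔT = P·[1/(A₁E₁) + 1/(A₂E₂)].
|α₁ − α₂|·ΔT = 9.7×10⁻⁶ × 71 = 0.0006887.
1/(A₁E₁) + 1/(A₂E₂) = 1/(600×99×10³) + 1/(1725×116×10³) = 2.183×10⁻⁸ N⁻¹.
P = 0.0006887 / 2.183×10⁻⁸ = 31540 N = 31.54 kN.
σ_{cast iron} = P/A₂ = 31540/1725 = 18.29 MPa, compressive.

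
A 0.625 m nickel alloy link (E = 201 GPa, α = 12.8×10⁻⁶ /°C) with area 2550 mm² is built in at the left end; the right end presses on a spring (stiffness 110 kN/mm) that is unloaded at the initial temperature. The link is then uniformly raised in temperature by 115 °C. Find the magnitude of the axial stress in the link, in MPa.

σ ≈ 35 MPa (compressive)

If the spring were absent the link would lengthen by αΔT L = 12.8×10⁻⁶ × 115 × 625 = 0.92 mm.
Let P be the compressive force at the spring. The link shortens elastically by PL/(AE) and the spring compresses by P/k; together these equal δ_free.
So P = δ_free / [L/(AE) + 1/k] = 0.92 / [ 625/(2550×201×10³) + 1/(110×10³) ].
P = 0.92 / 1.031×10⁻⁵ = 89230 N.
σ = P/A = 89230/2550 = 34.99 MPa.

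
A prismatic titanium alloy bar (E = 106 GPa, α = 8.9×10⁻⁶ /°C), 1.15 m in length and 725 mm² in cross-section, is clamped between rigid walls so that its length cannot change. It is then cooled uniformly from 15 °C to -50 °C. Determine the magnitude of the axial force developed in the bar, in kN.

P ≈ 44.5 kN (tensile)

Full restraint means ε = 0, so the stress is σ = EαΔT = 106×10³ × 8.9×10⁻⁶ × 65 = 61.32 MPa.
Then P = σA = 61.32 × 725 mm² = 44.46 kN, tensile.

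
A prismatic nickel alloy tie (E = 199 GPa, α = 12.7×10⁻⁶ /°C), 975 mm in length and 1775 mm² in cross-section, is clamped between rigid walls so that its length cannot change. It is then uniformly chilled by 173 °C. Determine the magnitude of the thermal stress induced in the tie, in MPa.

Because both ends are immovable the net strain is zero, and the suppressed thermal strain is αΔT = 12.7×10⁻⁶ × 173 = 2197.1×10⁻⁶.
Hence σ = E·αΔT = 199×10³ × 2197.1×10⁻⁶ = 437.2 MPa, tensile.

σ ≈ 437 MPa (tensile)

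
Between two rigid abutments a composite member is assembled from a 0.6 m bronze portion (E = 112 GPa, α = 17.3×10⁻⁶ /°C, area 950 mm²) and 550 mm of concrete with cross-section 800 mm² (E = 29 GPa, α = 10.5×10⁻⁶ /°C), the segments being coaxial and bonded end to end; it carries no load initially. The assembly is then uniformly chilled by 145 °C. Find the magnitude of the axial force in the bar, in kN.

If the supports were absent, the total length change would be Σ αᵢΔT Lᵢ = 17.3×10⁻⁶×145×600 + 10.5×10⁻⁶×145×550 = 2.342 mm.
The walls prevent any net length change, so an axial force P (same in every segment) develops. Compatibility: P · Σ Lᵢ/(AᵢEᵢ) = δ_free.
The series flexibility is Σ Lᵢ/(AᵢEᵢ) = 600/(950×112×10³) + 550/(800×29×10³) = 2.935×10⁻⁵ mm/N.
P = 2.342 / 2.935×10⁻⁵ = 79820 N = 79.82 kN, tensile.

P ≈ 79.8 kN (tensile)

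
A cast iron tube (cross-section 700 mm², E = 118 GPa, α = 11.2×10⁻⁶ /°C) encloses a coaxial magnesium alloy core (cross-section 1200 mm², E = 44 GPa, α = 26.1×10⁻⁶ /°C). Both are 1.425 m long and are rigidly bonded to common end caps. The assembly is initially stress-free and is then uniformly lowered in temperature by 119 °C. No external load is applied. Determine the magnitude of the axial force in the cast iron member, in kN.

Equilibrium of a rigid end plate with no external load gives equal and opposite internal forces ±P in the two members. Since α_{magnesium alloy} > α_{cast iron}, cooling drives the magnesium alloy into tension and the cast iron into compression.
Compatibility of the two members (thermal + elastic change equal): (α₁ − α₂)ΔT = P·[1/(A₁E₁) + 1/(A₂E₂)].
|α₁ − α₂|·ΔT = 14.9×10⁻⁶ × 119 = 0.001773.
1/(A₁E₁) + 1/(A₂E₂) = 1/(700×118×10³) + 1/(1200×44×10³) = 3.105×10⁻⁸ N⁻¹.
So P = 0.001773 / 3.105×10⁻⁸ = 57.11 kN.

P ≈ 57.1 kN (compressive in the cast iron)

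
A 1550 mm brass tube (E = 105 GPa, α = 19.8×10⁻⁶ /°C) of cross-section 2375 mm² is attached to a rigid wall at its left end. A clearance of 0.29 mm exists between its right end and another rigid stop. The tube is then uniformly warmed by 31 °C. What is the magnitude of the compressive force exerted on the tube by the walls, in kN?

If the wall were absent the tube would grow by αΔT L = 19.8×10⁻⁶ × 31 × 1550 = 0.9514 mm.
After closing the 0.29 mm clearance, 0.9514 − 0.29 = 0.6614 mm of expansion remains to be suppressed by the wall.
Compatibility: PL/(AE) = 0.6614 mm, so σ = P/A = E × (0.6614/1550) = 44.8 MPa.
P = σA = 44.8 × 2375 = 106.4 kN.

P ≈ 106 kN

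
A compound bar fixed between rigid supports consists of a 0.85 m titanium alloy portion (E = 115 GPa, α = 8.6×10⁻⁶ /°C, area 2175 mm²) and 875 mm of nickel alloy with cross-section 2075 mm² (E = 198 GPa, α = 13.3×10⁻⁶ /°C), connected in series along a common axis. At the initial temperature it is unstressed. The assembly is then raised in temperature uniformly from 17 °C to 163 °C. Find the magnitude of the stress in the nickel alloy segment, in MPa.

If the supports were absent, the total length change would be Σ αᵢΔT Lᵢ = 8.6×10⁻⁶×146×850 + 13.3×10⁻⁶×146×875 = 2.766 mm.
Since the ends are fixed, an axial force P builds up, equal in every segment, with P · Σ Lᵢ/(AᵢEᵢ) = δ_free.
Σ Lᵢ/(AᵢEᵢ) = 850/(2175×115×10³) + 875/(2075×198×10³) = 5.528×10⁻⁶ mm/N.
P = 2.766 / 5.528×10⁻⁶ = 500400 N = 500.4 kN, compressive.
σ_{nickel alloy} = P / A = 500400 / 2075 = 241.2 MPa.

σ ≈ 241 MPa (compressive)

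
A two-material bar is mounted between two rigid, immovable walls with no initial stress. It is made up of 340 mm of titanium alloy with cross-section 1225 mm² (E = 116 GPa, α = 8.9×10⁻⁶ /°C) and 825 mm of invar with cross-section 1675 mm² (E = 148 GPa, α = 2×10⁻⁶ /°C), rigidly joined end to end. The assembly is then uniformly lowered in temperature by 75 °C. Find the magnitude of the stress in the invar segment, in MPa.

With the walls removed the bar would change length by δ_free = Σ αᵢΔT Lᵢ = 8.9×10⁻⁶×75×340 + 2×10⁻⁶×75×825 = 0.3507 mm.
The rigid supports impose zero overall length change; the single axial force P common to all segments must satisfy P Σ Lᵢ/(AᵢEᵢ) = δ_free.
The series flexibility is Σ Lᵢ/(AᵢEᵢ) = 340/(1225×116×10³) + 825/(1675×148×10³) = 5.721×10⁻⁶ mm/N.
So P = 0.3507 / 5.721×10⁻⁶ = 61.3 kN, tensile.
σ_{invar} = P / A = 61300 / 1675 = 36.6 MPa.

σ ≈ 36.6 MPa (tensile)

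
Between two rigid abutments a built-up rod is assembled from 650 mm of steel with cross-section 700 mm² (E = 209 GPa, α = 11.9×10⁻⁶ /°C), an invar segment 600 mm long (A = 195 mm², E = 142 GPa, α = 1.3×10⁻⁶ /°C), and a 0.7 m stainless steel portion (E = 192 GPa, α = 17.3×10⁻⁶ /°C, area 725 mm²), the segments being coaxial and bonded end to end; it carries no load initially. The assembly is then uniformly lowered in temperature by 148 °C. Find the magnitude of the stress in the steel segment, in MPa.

σ ≈ 140 MPa (tensile)

With the walls removed the bar would change length by δ_free = Σ αᵢΔT Lᵢ = 11.9×10⁻⁶×148×650 + 1.3×10⁻⁶×148×600 + 17.3×10⁻⁶×148×700 = 3.053 mm.
The rigid supports impose zero overall length change; the single axial force P common to all segments must satisfy P Σ Lᵢ/(AᵢEᵢ) = δ_free.
The series flexibility is Σ Lᵢ/(AᵢEᵢ) = 650/(700×209×10³) + 600/(195×142×10³) + 700/(725×192×10³) = 3.114×10⁻⁵ mm/N.
P = 3.053 / 3.114×10⁻⁵ = 98020 N = 98.02 kN, tensile.
σ_{steel} = P / A = 98020 / 700 = 140 MPa.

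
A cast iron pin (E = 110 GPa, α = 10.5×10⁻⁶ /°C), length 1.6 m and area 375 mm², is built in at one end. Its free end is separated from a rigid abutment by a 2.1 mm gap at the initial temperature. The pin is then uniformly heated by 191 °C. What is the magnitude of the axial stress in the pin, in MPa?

σ ≈ 76.2 MPa (compressive)

Free thermal elongation = αΔT L = 10.5×10⁻⁶ × 191 × 1600 = 3.209 mm.
After closing the 2.1 mm clearance, 3.209 − 2.1 = 1.109 mm of expansion remains to be suppressed by the wall.
Compatibility: PL/(AE) = 1.109 mm, so σ = P/A = E × (1.109/1600) = 76.23 MPa.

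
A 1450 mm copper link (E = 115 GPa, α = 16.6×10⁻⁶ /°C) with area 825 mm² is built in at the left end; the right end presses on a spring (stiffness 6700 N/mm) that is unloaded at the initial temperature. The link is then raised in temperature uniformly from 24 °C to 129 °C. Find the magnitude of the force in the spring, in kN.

P ≈ 15.4 kN

The unrestrained thermal change is αΔT L = 16.6×10⁻⁶ × 105 × 1450 = 2.527 mm.
Let P be the compressive force at the spring. The link shortens elastically by PL/(AE) and the spring compresses by P/k; together these equal δ_free.
So P = δ_free / [L/(AE) + 1/k] = 2.527 / [ 1450/(825×115×10³) + 1/(6700) ].
P = 2.527 / 0.0001645 = 15360 N.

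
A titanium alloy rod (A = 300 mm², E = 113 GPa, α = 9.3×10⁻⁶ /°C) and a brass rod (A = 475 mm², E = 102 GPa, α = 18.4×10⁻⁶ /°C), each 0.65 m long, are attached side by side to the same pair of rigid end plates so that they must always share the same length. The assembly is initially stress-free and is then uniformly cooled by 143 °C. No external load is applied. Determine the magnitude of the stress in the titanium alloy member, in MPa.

σ ≈ 86.5 MPa (compressive)

Both members must finish at the same length. With the larger α, the brass tends to over-contract; the plates restrain it, putting the brass in tension and the titanium alloy in compression. With no external load the two internal forces are equal and opposite, magnitude P.
Setting the final lengths equal and cancelling L: (α₁ − α₂)ΔT = P/(A₁E₁) + P/(A₂E₂).
|α₁ − α₂|·ΔT = 9.1×10⁻⁶ × 143 = 0.001301.
1/(A₁E₁) + 1/(A₂E₂) = 1/(300×113×10³) + 1/(475×102×10³) = 5.014×10⁻⁸ N⁻¹.
P = 0.001301 / 5.014×10⁻⁸ = 25950 N = 25.95 kN.
σ_{titanium alloy} = P/A₁ = 25950/300 = 86.51 MPa, compressive.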